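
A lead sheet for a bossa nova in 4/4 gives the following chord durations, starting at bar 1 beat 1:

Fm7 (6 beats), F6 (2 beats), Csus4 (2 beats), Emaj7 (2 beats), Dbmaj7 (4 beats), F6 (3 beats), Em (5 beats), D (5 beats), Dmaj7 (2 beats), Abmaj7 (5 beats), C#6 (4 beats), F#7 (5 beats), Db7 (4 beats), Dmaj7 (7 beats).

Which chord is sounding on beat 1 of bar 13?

Beat 1 of bar 13 is beat (13−1)×4 + 1 = 49 overall.
Running totals: Fm7 ends at 6, F6 ends at 8, Csus4 ends at 10, Emaj7 ends at 12, Dbmaj7 ends at 16, F6 ends at 19, Em ends at 24, D ends at 29, Dmaj7 ends at 31, Abmaj7 ends at 36, C#6 ends at 40, F#7 ends at 45, Db7 ends at 49.
Beat 49 falls within Db7.

Db7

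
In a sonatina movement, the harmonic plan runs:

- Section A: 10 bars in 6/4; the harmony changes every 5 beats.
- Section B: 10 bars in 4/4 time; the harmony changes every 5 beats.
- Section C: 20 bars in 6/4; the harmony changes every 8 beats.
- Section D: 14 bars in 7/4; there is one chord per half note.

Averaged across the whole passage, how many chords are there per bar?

14/9 chords per bar

A: 10 × 6 = 60 beats ÷ 5 = 12 chords.
B: 10 × 4 = 40 beats ÷ 5 = 8 chords.
C: 20 × 6 = 120 beats ÷ 8 = 15 chords.
D: 14 × 7 = 98 beats ÷ 2 = 49 chords.
Overall: 84 chords over 54 bars → 84/54 = 14/9 chords per bar.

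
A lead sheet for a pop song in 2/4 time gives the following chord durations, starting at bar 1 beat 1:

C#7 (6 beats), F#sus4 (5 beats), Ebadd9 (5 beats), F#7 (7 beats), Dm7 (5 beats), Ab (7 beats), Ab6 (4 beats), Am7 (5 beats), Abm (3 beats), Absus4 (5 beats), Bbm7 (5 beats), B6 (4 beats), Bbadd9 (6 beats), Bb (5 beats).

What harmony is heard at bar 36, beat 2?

Bb

Beat 2 of bar 36 is beat (36−1)×2 + 2 = 72 overall.
Running totals: C#7 ends at 6, F#sus4 ends at 11, Ebadd9 ends at 16, F#7 ends at 23, Dm7 ends at 28, Ab ends at 35, Ab6 ends at 39, Am7 ends at 44, Abm ends at 47, Absus4 ends at 52, Bbm7 ends at 57, B6 ends at 61, Bbadd9 ends at 67, Bb ends at 72.
Beat 72 falls within Bb.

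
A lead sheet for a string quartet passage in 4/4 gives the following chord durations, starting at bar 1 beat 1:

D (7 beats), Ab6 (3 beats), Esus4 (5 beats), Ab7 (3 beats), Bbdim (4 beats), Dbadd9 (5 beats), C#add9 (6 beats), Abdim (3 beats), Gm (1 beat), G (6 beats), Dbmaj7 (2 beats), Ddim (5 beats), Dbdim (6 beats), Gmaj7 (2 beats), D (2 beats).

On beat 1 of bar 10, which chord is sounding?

Beat 1 of bar 10 is beat (10−1)×4 + 1 = 37 overall.
Running totals: D ends at 7, Ab6 ends at 10, Esus4 ends at 15, Ab7 ends at 18, Bbdim ends at 22, Dbadd9 ends at 27, C#add9 ends at 33, Abdim ends at 36, Gm ends at 37.
Beat 37 falls within Gm.

Gm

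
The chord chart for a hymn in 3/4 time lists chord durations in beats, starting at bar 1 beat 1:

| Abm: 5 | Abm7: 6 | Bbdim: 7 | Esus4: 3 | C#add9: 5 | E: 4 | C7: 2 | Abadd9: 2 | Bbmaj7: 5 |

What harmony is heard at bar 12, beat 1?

Beat 1 of bar 12 is beat (12−1)×3 + 1 = 34 overall.
Running totals: Abm ends at 5, Abm7 ends at 11, Bbdim ends at 18, Esus4 ends at 21, C#add9 ends at 26, E ends at 30, C7 ends at 32, Abadd9 ends at 34.
Beat 34 falls within Abadd9.

Abadd9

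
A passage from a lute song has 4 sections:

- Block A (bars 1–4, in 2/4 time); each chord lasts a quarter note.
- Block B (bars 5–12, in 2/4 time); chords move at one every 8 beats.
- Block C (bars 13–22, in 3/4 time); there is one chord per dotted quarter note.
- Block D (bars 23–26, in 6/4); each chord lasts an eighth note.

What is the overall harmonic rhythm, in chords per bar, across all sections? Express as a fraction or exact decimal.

A: 4 × 2 = 8 beats ÷ 1 = 8 chords.
B: 8 × 2 = 16 beats ÷ 8 = 2 chords.
C: 10 × 3 = 30 beats ÷ 1.5 = 20 chords.
D: 4 × 6 = 24 beats ÷ 0.5 = 48 chords.
Overall: 78 chords over 26 bars → 78/26 = 3 chords per bar.

3 chords per bar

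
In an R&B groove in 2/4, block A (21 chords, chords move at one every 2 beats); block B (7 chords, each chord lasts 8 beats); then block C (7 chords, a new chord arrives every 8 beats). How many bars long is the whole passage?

A: 21 × 2 = 42 beats = 21 bars.
B: 7 × 8 = 56 beats = 28 bars.
C: 7 × 8 = 56 beats = 28 bars.
Total: 21 + 28 + 28 = 77 bars.

77 bars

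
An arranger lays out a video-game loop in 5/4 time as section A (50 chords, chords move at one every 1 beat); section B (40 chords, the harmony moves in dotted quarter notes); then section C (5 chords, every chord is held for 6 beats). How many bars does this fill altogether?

A: 50 × 1 = 50 beats = 10 bars.
B: 40 × 1.5 = 60 beats = 12 bars.
C: 5 × 6 = 30 beats = 6 bars.
Total: 10 + 12 + 6 = 28 bars.

28 bars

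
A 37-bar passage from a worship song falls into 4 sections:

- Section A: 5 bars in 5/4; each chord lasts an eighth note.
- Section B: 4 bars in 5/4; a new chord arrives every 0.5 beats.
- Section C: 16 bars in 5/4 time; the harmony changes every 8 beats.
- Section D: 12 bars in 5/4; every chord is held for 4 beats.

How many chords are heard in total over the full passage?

115 chords

A: 5·5 = 25 beats, 25/0.5 = 50 chords.
B: 4·5 = 20 beats, 20/0.5 = 40 chords.
C: 16·5 = 80 beats, 80/8 = 10 chords.
D: 12·5 = 60 beats, 60/4 = 15 chords.
Total: 50 + 40 + 10 + 15 = 115.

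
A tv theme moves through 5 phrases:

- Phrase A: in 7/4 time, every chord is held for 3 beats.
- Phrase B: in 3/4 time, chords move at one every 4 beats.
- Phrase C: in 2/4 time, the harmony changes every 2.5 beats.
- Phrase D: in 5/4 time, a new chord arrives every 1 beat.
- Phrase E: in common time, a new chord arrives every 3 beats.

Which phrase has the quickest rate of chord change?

A: 7 beats/bar ÷ 3 beats/chord = 7/3 chords/bar.
B: 3 beats/bar ÷ 4 beats/chord = 0.75 chords/bar.
C: 2 beats/bar ÷ 2.5 beats/chord = 0.8 chords/bar.
D: 5 beats/bar ÷ 1 beat/chord = 5 chords/bar.
E: 4 beats/bar ÷ 3 beats/chord = 4/3 chords/bar.
Fastest is D at 5 chords/bar.

Phrase D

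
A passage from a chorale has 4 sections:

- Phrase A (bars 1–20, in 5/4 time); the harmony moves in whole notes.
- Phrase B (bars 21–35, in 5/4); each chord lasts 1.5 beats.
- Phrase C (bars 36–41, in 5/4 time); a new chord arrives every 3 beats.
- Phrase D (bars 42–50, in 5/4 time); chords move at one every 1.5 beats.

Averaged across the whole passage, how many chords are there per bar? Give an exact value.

A: 20 × 5 = 100 beats ÷ 4 = 25 chords.
B: 15 × 5 = 75 beats ÷ 1.5 = 50 chords.
C: 6 × 5 = 30 beats ÷ 3 = 10 chords.
D: 9 × 5 = 45 beats ÷ 1.5 = 30 chords.
Overall: 115 chords over 50 bars → 115/50 = 2.3 chords per bar.

2.3 chords per bar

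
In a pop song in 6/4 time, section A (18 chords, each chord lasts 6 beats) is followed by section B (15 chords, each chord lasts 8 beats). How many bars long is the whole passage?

A: 18 × 6 = 108 beats = 18 bars.
B: 15 × 8 = 120 beats = 20 bars.
Total: 18 + 20 = 38 bars.

38 bars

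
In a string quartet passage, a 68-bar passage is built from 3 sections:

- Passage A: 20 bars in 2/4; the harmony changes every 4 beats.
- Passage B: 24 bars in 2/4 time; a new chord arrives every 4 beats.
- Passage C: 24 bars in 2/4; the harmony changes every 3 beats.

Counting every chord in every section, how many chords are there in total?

38 chords

A: 20·2 = 40 beats, 40/4 = 10 chords.
B: 24·2 = 48 beats, 48/4 = 12 chords.
C: 24·2 = 48 beats, 48/3 = 16 chords.
Total: 10 + 12 + 16 = 38.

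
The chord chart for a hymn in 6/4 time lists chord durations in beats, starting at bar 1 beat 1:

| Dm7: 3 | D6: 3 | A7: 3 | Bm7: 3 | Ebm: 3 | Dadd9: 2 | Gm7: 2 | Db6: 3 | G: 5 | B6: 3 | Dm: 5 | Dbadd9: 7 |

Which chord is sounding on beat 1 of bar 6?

Beat 1 of bar 6 is beat (6−1)×6 + 1 = 31 overall.
Running totals: Dm7 ends at 3, D6 ends at 6, A7 ends at 9, Bm7 ends at 12, Ebm ends at 15, Dadd9 ends at 17, Gm7 ends at 19, Db6 ends at 22, G ends at 27, B6 ends at 30, Dm ends at 35.
Beat 31 falls within Dm.

Dm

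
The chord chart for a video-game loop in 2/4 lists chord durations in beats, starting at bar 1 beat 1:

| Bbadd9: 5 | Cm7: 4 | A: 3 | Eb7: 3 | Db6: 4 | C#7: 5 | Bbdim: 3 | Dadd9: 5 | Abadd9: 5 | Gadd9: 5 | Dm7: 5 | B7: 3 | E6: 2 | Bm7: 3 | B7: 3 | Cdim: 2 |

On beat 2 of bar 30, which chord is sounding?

Beat 2 of bar 30 is beat (30−1)×2 + 2 = 60 overall.
Running totals: Bbadd9 ends at 5, Cm7 ends at 9, A ends at 12, Eb7 ends at 15, Db6 ends at 19, C#7 ends at 24, Bbdim ends at 27, Dadd9 ends at 32, Abadd9 ends at 37, Gadd9 ends at 42, Dm7 ends at 47, B7 ends at 50, E6 ends at 52, Bm7 ends at 55, B7 ends at 58, Cdim ends at 60.
Beat 60 falls within Cdim.

Cdim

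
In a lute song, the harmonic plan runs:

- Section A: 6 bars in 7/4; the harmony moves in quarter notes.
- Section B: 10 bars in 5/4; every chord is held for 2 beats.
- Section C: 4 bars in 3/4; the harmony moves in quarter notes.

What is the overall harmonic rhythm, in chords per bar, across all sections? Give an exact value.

3.95 chords per bar

A: 6 bars of 7 beats is 42 beats; at 1 beat each that's 42 chords.
B: 10 bars of 5 beats is 50 beats; at 2 beats each that's 25 chords.
C: 4 bars of 3 beats is 12 beats; at 1 beat each that's 12 chords.
Overall: 79 chords over 20 bars → 79/20 = 3.95 chords per bar.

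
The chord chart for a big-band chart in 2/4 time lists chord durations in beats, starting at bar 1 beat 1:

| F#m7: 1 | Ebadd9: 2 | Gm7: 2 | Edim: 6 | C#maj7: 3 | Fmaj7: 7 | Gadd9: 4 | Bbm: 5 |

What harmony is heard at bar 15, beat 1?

Beat 1 of bar 15 is beat (15−1)×2 + 1 = 29 overall.
Running totals: F#m7 ends at 1, Ebadd9 ends at 3, Gm7 ends at 5, Edim ends at 11, C#maj7 ends at 14, Fmaj7 ends at 21, Gadd9 ends at 25, Bbm ends at 30.
Beat 29 falls within Bbm.

Bbm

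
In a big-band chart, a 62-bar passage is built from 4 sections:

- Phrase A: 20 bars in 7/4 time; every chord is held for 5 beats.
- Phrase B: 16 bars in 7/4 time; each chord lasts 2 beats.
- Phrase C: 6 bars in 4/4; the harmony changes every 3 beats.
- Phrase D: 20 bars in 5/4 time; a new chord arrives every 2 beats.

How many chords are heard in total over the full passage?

142 chords

A has 140 beats and chords last 5 each, so 28 chords.
B has 112 beats and chords last 2 each, so 56 chords.
C has 24 beats and chords last 3 each, so 8 chords.
D has 100 beats and chords last 2 each, so 50 chords.
Total: 28 + 56 + 8 + 50 = 142.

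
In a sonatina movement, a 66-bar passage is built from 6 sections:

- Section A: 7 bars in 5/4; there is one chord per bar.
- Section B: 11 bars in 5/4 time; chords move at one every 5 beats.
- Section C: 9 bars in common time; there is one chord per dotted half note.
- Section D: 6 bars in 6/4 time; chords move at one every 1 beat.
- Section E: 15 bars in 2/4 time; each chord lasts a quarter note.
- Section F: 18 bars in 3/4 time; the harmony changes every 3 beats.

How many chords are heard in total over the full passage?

114 chords

A: 7 bars × 5 beats = 35 beats; 5 beats/chord → 7 chords.
B: 11 bars × 5 beats = 55 beats; 5 beats/chord → 11 chords.
C: 9 bars × 4 beats = 36 beats; 3 beats/chord → 12 chords.
D: 6 bars × 6 beats = 36 beats; 1 beat/chord → 36 chords.
E: 15 bars × 2 beats = 30 beats; 1 beat/chord → 30 chords.
F: 18 bars × 3 beats = 54 beats; 3 beats/chord → 18 chords.
Total: 7 + 11 + 12 + 36 + 30 + 18 = 114.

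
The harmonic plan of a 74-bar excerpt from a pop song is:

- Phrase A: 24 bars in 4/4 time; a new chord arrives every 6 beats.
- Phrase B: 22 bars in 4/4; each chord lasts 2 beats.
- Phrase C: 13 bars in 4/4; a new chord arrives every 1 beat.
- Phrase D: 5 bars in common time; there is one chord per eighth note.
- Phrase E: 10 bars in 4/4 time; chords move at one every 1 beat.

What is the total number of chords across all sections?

192 chords

A has 96 beats and chords last 6 each, so 16 chords.
B has 88 beats and chords last 2 each, so 44 chords.
C has 52 beats and chords last 1 each, so 52 chords.
D has 20 beats and chords last 0.5 each, so 40 chords.
E has 40 beats and chords last 1 each, so 40 chords.
Total: 16 + 44 + 52 + 40 + 40 = 192.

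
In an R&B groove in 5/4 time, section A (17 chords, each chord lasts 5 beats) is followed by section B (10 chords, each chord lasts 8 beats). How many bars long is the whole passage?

33 bars

A: 17 × 5 = 85 beats = 17 bars.
B: 10 × 8 = 80 beats = 16 bars.
Total: 17 + 16 = 33 bars.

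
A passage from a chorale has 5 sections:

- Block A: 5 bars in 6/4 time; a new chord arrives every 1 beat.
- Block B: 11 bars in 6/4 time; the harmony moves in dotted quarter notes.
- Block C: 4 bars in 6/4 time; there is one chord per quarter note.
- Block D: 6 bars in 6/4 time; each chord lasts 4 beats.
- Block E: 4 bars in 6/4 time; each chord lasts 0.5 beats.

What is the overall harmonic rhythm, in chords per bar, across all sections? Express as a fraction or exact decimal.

31/6 chords per bar

A: 5 bars of 6 beats is 30 beats; at 1 beat each that's 30 chords.
B: 11 bars of 6 beats is 66 beats; at 1.5 beats each that's 44 chords.
C: 4 bars of 6 beats is 24 beats; at 1 beat each that's 24 chords.
D: 6 bars of 6 beats is 36 beats; at 4 beats each that's 9 chords.
E: 4 bars of 6 beats is 24 beats; at 0.5 beats each that's 48 chords.
Overall: 155 chords over 30 bars → 155/30 = 31/6 chords per bar.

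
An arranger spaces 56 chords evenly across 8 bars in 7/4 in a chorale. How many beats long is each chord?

1 beat

8 bars × 7 beats/bar = 56 beats total.
56 beats ÷ 56 chords = 1 beats per chord.
(That is a quarter note.)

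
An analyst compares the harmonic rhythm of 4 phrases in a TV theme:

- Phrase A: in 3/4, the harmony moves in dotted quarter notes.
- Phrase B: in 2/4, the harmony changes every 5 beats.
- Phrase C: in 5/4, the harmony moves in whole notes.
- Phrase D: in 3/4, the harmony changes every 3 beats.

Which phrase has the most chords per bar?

A: each chord is 1.5 beats in 3/4, so 2 per bar.
B: each chord is 5 beats in 2/4, so 0.4 per bar.
C: each chord is 4 beats in 5/4, so 1.25 per bar.
D: each chord is 3 beats in 3/4, so 1 per bar.
Fastest is A at 2 chords/bar.

Phrase A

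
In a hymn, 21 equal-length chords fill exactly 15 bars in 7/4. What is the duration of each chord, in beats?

15 bars × 7 beats/bar = 105 beats total.
105 beats ÷ 21 chords = 5 beats per chord.

5 beats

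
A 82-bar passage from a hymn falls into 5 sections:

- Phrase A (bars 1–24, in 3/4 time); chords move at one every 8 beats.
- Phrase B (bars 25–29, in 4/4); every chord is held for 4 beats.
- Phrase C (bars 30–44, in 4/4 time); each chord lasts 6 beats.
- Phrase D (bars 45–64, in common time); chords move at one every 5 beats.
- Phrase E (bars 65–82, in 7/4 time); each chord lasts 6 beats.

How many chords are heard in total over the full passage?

61 chords

A has 72 beats and chords last 8 each, so 9 chords.
B has 20 beats and chords last 4 each, so 5 chords.
C has 60 beats and chords last 6 each, so 10 chords.
D has 80 beats and chords last 5 each, so 16 chords.
E has 126 beats and chords last 6 each, so 21 chords.
Total: 9 + 5 + 10 + 16 + 21 = 61.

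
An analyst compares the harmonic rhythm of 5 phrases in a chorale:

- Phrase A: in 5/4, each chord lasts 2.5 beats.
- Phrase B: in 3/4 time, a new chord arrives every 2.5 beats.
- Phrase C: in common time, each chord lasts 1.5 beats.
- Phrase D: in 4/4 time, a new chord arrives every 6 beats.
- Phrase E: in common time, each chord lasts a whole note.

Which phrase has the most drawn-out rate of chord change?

A: 5 beats/bar ÷ 2.5 beats/chord = 2 chords/bar.
B: 3 beats/bar ÷ 2.5 beats/chord = 1.2 chords/bar.
C: 4 beats/bar ÷ 1.5 beats/chord = 8/3 chords/bar.
D: 4 beats/bar ÷ 6 beats/chord = 2/3 chords/bar.
E: 4 beats/bar ÷ 4 beats/chord = 1 chord/bar.
Slowest is D at 2/3 chords/bar.

Phrase D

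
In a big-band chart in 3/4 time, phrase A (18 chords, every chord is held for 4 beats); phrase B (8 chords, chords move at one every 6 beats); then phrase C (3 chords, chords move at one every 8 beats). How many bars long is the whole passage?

48 bars

A: 18 × 4 = 72 beats = 24 bars.
B: 8 × 6 = 48 beats = 16 bars.
C: 3 × 8 = 24 beats = 8 bars.
Total: 24 + 16 + 8 = 48 bars.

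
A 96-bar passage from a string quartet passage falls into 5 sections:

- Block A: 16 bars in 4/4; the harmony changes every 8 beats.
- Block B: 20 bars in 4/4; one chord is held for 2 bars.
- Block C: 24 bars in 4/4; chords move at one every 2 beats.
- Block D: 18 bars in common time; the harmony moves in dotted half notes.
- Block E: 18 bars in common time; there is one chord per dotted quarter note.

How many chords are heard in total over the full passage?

138 chords

A: 16 bars × 4 beats = 64 beats; 8 beats/chord → 8 chords.
B: 20 bars × 4 beats = 80 beats; 8 beats/chord → 10 chords.
C: 24 bars × 4 beats = 96 beats; 2 beats/chord → 48 chords.
D: 18 bars × 4 beats = 72 beats; 3 beats/chord → 24 chords.
E: 18 bars × 4 beats = 72 beats; 1.5 beats/chord → 48 chords.
Total: 8 + 10 + 48 + 24 + 48 = 138.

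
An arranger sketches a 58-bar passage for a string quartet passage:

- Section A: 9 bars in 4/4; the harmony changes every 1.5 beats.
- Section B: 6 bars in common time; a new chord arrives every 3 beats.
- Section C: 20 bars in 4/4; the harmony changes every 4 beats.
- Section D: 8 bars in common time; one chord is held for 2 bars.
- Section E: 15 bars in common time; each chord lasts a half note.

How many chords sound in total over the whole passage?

A has 36 beats and chords last 1.5 each, so 24 chords.
B has 24 beats and chords last 3 each, so 8 chords.
C has 80 beats and chords last 4 each, so 20 chords.
D has 32 beats and chords last 8 each, so 4 chords.
E has 60 beats and chords last 2 each, so 30 chords.
Total: 24 + 8 + 20 + 4 + 30 = 86.

86 chords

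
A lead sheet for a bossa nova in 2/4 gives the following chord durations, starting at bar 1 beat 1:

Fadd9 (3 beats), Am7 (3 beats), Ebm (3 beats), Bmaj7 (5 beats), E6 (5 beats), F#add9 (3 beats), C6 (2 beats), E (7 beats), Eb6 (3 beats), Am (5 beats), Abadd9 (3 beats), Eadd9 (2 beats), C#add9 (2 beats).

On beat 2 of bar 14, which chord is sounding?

E

Beat 2 of bar 14 is beat (14−1)×2 + 2 = 28 overall.
Running totals: Fadd9 ends at 3, Am7 ends at 6, Ebm ends at 9, Bmaj7 ends at 14, E6 ends at 19, F#add9 ends at 22, C6 ends at 24, E ends at 31.
Beat 28 falls within E.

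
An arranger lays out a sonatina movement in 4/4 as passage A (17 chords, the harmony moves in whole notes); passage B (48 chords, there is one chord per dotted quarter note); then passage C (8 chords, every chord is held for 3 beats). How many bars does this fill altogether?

A: 17 × 4 = 68 beats = 17 bars.
B: 48 × 1.5 = 72 beats = 18 bars.
C: 8 × 3 = 24 beats = 6 bars.
Total: 17 + 18 + 6 = 41 bars.

41 bars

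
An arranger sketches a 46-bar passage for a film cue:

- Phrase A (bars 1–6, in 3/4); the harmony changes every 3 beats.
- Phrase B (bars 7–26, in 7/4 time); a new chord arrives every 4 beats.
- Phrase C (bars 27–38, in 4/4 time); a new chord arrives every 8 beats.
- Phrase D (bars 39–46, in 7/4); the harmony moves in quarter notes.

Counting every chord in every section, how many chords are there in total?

A: 6·3 = 18 beats, 18/3 = 6 chords.
B: 20·7 = 140 beats, 140/4 = 35 chords.
C: 12·4 = 48 beats, 48/8 = 6 chords.
D: 8·7 = 56 beats, 56/1 = 56 chords.
Total: 6 + 35 + 6 + 56 = 103.

103 chords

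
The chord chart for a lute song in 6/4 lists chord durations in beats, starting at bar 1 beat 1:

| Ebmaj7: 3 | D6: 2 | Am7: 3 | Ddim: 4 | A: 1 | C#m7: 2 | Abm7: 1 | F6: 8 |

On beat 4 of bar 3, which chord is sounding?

Beat 4 of bar 3 is beat (3−1)×6 + 4 = 16 overall.
Running totals: Ebmaj7 ends at 3, D6 ends at 5, Am7 ends at 8, Ddim ends at 12, A ends at 13, C#m7 ends at 15, Abm7 ends at 16.
Beat 16 falls within Abm7.

Abm7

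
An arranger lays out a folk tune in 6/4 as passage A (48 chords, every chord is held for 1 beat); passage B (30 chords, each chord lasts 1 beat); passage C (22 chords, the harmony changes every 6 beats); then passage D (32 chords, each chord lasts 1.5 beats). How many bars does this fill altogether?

A: 48 × 1 = 48 beats = 8 bars.
B: 30 × 1 = 30 beats = 5 bars.
C: 22 × 6 = 132 beats = 22 bars.
D: 32 × 1.5 = 48 beats = 8 bars.
Total: 8 + 5 + 22 + 8 = 43 bars.

43 bars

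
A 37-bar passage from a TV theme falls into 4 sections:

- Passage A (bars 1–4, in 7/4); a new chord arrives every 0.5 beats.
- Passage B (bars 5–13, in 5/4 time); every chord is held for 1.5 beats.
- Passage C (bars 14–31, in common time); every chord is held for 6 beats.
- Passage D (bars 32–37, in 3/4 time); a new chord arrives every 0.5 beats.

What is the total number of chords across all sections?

A: 4·7 = 28 beats, 28/0.5 = 56 chords.
B: 9·5 = 45 beats, 45/1.5 = 30 chords.
C: 18·4 = 72 beats, 72/6 = 12 chords.
D: 6·3 = 18 beats, 18/0.5 = 36 chords.
Total: 56 + 30 + 12 + 36 = 134.

134 chords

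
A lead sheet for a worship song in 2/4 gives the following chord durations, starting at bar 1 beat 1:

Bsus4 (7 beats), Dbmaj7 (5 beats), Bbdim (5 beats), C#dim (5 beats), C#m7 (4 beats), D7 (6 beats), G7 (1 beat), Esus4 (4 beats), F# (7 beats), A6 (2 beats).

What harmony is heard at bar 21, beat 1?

Beat 1 of bar 21 is beat (21−1)×2 + 1 = 41 overall.
Running totals: Bsus4 ends at 7, Dbmaj7 ends at 12, Bbdim ends at 17, C#dim ends at 22, C#m7 ends at 26, D7 ends at 32, G7 ends at 33, Esus4 ends at 37, F# ends at 44.
Beat 41 falls within F#.

F#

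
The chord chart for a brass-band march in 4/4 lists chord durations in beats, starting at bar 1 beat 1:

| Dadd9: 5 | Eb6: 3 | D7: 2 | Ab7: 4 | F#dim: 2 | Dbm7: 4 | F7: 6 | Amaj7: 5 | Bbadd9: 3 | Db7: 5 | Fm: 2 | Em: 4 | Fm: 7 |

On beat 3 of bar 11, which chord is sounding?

Beat 3 of bar 11 is beat (11−1)×4 + 3 = 43 overall.
Running totals: Dadd9 ends at 5, Eb6 ends at 8, D7 ends at 10, Ab7 ends at 14, F#dim ends at 16, Dbm7 ends at 20, F7 ends at 26, Amaj7 ends at 31, Bbadd9 ends at 34, Db7 ends at 39, Fm ends at 41, Em ends at 45.
Beat 43 falls within Em.

Em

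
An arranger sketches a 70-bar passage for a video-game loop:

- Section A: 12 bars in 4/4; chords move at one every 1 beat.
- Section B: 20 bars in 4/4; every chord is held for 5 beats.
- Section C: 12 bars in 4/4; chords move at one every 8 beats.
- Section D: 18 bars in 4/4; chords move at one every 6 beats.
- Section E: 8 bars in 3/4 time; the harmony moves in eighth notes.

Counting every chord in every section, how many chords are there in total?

130 chords

A: 12 bars × 4 beats = 48 beats; 1 beat/chord → 48 chords.
B: 20 bars × 4 beats = 80 beats; 5 beats/chord → 16 chords.
C: 12 bars × 4 beats = 48 beats; 8 beats/chord → 6 chords.
D: 18 bars × 4 beats = 72 beats; 6 beats/chord → 12 chords.
E: 8 bars × 3 beats = 24 beats; 0.5 beats/chord → 48 chords.
Total: 48 + 16 + 6 + 12 + 48 = 130.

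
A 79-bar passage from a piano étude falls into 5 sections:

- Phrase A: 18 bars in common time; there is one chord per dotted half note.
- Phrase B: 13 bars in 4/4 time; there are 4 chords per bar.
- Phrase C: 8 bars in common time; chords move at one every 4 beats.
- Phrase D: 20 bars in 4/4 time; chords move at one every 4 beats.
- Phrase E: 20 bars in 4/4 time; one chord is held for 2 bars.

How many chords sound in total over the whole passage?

A: 18 bars × 4 beats = 72 beats; 3 beats/chord → 24 chords.
B: 13 bars × 4 beats = 52 beats; 1 beat/chord → 52 chords.
C: 8 bars × 4 beats = 32 beats; 4 beats/chord → 8 chords.
D: 20 bars × 4 beats = 80 beats; 4 beats/chord → 20 chords.
E: 20 bars × 4 beats = 80 beats; 8 beats/chord → 10 chords.
Total: 24 + 52 + 8 + 20 + 10 = 114.

114 chords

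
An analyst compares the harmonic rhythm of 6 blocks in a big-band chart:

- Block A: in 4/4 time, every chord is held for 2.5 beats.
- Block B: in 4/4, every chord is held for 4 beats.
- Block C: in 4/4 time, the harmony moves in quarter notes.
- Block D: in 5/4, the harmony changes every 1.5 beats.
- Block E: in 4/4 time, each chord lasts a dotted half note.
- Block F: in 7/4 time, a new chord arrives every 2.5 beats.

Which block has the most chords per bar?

A: 4/2.5 = 1.6 chords/bar.
B: 4/4 = 1 chord/bar.
C: 4/1 = 4 chords/bar.
D: 5/1.5 = 10/3 chords/bar.
E: 4/3 = 4/3 chords/bar.
F: 7/2.5 = 2.8 chords/bar.
Fastest is C at 4 chords/bar.

Block C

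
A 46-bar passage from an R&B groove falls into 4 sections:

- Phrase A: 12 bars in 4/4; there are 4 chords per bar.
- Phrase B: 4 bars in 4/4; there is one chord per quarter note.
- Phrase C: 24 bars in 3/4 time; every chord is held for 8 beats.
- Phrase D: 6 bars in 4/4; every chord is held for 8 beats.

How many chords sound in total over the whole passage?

A has 48 beats and chords last 1 each, so 48 chords.
B has 16 beats and chords last 1 each, so 16 chords.
C has 72 beats and chords last 8 each, so 9 chords.
D has 24 beats and chords last 8 each, so 3 chords.
Total: 48 + 16 + 9 + 3 = 76.

76 chords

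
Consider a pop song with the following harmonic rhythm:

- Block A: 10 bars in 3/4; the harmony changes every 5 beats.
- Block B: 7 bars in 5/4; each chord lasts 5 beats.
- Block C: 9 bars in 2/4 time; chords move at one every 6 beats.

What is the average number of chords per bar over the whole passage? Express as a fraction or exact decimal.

8/13 chords per bar

A: 10 bars of 3 beats is 30 beats; at 5 beats each that's 6 chords.
B: 7 bars of 5 beats is 35 beats; at 5 beats each that's 7 chords.
C: 9 bars of 2 beats is 18 beats; at 6 beats each that's 3 chords.
Overall: 16 chords over 26 bars → 16/26 = 8/13 chords per bar.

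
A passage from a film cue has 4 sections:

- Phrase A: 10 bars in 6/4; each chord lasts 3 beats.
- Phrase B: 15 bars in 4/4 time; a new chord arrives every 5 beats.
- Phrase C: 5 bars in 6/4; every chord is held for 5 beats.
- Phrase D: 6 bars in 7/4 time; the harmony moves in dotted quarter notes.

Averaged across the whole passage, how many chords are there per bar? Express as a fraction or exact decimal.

11/6 chords per bar

A: 10 bars of 6 beats is 60 beats; at 3 beats each that's 20 chords.
B: 15 bars of 4 beats is 60 beats; at 5 beats each that's 12 chords.
C: 5 bars of 6 beats is 30 beats; at 5 beats each that's 6 chords.
D: 6 bars of 7 beats is 42 beats; at 1.5 beats each that's 28 chords.
Overall: 66 chords over 36 bars → 66/36 = 11/6 chords per bar.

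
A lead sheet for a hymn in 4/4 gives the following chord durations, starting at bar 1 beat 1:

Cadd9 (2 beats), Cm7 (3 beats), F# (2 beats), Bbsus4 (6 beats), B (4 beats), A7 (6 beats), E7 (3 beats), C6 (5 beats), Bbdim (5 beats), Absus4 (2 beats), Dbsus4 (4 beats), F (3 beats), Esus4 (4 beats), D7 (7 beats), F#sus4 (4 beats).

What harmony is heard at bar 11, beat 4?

F

Beat 4 of bar 11 is beat (11−1)×4 + 4 = 44 overall.
Running totals: Cadd9 ends at 2, Cm7 ends at 5, F# ends at 7, Bbsus4 ends at 13, B ends at 17, A7 ends at 23, E7 ends at 26, C6 ends at 31, Bbdim ends at 36, Absus4 ends at 38, Dbsus4 ends at 42, F ends at 45.
Beat 44 falls within F.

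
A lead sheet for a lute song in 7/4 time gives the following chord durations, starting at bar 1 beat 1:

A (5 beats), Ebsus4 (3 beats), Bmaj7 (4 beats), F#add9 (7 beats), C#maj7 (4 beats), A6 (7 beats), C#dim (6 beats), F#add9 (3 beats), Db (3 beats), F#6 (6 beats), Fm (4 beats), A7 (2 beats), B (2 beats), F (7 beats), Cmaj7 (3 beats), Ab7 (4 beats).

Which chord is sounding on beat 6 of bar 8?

Beat 6 of bar 8 is beat (8−1)×7 + 6 = 55 overall.
Running totals: A ends at 5, Ebsus4 ends at 8, Bmaj7 ends at 12, F#add9 ends at 19, C#maj7 ends at 23, A6 ends at 30, C#dim ends at 36, F#add9 ends at 39, Db ends at 42, F#6 ends at 48, Fm ends at 52, A7 ends at 54, B ends at 56.
Beat 55 falls within B.

B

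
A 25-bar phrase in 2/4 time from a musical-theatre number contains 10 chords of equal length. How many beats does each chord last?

25 bars × 2 beats/bar = 50 beats total.
50 beats ÷ 10 chords = 5 beats per chord.

5 beats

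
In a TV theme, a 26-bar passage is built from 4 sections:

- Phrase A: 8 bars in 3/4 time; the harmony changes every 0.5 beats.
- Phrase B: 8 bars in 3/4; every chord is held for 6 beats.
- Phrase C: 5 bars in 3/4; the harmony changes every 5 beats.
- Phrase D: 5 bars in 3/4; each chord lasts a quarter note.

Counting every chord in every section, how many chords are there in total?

70 chords

A has 24 beats and chords last 0.5 each, so 48 chords.
B has 24 beats and chords last 6 each, so 4 chords.
C has 15 beats and chords last 5 each, so 3 chords.
D has 15 beats and chords last 1 each, so 15 chords.
Total: 48 + 4 + 3 + 15 = 70.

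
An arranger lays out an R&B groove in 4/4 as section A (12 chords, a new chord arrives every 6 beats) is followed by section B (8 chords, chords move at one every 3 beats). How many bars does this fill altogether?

A: 12 × 6 = 72 beats = 18 bars.
B: 8 × 3 = 24 beats = 6 bars.
Total: 18 + 6 = 24 bars.

24 bars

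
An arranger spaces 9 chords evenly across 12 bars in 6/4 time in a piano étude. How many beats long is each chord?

8 beats

12 bars × 6 beats/bar = 72 beats total.
72 beats ÷ 9 chords = 8 beats per chord.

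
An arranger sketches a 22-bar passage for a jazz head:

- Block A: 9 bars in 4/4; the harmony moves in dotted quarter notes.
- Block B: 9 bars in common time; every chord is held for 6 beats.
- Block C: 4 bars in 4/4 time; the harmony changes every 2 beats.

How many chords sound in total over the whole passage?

38 chords

A has 36 beats and chords last 1.5 each, so 24 chords.
B has 36 beats and chords last 6 each, so 6 chords.
C has 16 beats and chords last 2 each, so 8 chords.
Total: 24 + 6 + 8 = 38.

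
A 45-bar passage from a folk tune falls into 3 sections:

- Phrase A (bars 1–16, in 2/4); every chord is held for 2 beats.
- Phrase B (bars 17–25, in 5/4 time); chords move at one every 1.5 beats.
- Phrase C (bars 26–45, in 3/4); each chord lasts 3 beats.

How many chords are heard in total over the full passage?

A has 32 beats and chords last 2 each, so 16 chords.
B has 45 beats and chords last 1.5 each, so 30 chords.
C has 60 beats and chords last 3 each, so 20 chords.
Total: 16 + 30 + 20 = 66.

66 chords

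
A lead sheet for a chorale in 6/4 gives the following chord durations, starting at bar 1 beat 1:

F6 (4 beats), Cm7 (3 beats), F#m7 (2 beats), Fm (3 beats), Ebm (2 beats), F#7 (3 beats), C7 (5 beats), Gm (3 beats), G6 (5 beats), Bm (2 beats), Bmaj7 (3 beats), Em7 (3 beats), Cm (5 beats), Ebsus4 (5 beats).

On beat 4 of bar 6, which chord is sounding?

Beat 4 of bar 6 is beat (6−1)×6 + 4 = 34 overall.
Running totals: F6 ends at 4, Cm7 ends at 7, F#m7 ends at 9, Fm ends at 12, Ebm ends at 14, F#7 ends at 17, C7 ends at 22, Gm ends at 25, G6 ends at 30, Bm ends at 32, Bmaj7 ends at 35.
Beat 34 falls within Bmaj7.

Bmaj7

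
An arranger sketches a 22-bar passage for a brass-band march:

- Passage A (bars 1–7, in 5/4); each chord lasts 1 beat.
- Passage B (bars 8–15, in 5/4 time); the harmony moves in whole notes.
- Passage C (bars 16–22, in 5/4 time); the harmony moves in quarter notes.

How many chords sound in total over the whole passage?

80 chords

A: 7 bars × 5 beats = 35 beats; 1 beat/chord → 35 chords.
B: 8 bars × 5 beats = 40 beats; 4 beats/chord → 10 chords.
C: 7 bars × 5 beats = 35 beats; 1 beat/chord → 35 chords.
Total: 35 + 10 + 35 = 80.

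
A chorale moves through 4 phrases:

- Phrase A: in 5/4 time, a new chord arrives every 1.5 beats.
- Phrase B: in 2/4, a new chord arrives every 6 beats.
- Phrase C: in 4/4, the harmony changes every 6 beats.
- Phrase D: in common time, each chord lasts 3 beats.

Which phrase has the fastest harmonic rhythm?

Phrase A

A: each chord is 1.5 beats in 5/4, so 10/3 per bar.
B: each chord is 6 beats in 2/4, so 1/3 per bar.
C: each chord is 6 beats in 4/4, so 2/3 per bar.
D: each chord is 3 beats in 4/4, so 4/3 per bar.
Fastest is A at 10/3 chords/bar.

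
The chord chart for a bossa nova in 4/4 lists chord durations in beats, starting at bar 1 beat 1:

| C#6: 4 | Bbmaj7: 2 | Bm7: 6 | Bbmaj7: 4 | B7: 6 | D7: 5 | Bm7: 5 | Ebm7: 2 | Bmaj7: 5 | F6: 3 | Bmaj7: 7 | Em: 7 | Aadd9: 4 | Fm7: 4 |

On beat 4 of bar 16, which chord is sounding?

Fm7

Beat 4 of bar 16 is beat (16−1)×4 + 4 = 64 overall.
Running totals: C#6 ends at 4, Bbmaj7 ends at 6, Bm7 ends at 12, Bbmaj7 ends at 16, B7 ends at 22, D7 ends at 27, Bm7 ends at 32, Ebm7 ends at 34, Bmaj7 ends at 39, F6 ends at 42, Bmaj7 ends at 49, Em ends at 56, Aadd9 ends at 60, Fm7 ends at 64.
Beat 64 falls within Fm7.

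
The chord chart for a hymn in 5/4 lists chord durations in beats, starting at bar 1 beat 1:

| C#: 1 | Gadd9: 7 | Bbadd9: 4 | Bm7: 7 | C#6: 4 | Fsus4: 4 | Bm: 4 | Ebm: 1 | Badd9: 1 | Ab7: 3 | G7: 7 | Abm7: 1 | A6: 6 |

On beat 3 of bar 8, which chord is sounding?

G7

Beat 3 of bar 8 is beat (8−1)×5 + 3 = 38 overall.
Running totals: C# ends at 1, Gadd9 ends at 8, Bbadd9 ends at 12, Bm7 ends at 19, C#6 ends at 23, Fsus4 ends at 27, Bm ends at 31, Ebm ends at 32, Badd9 ends at 33, Ab7 ends at 36, G7 ends at 43.
Beat 38 falls within G7.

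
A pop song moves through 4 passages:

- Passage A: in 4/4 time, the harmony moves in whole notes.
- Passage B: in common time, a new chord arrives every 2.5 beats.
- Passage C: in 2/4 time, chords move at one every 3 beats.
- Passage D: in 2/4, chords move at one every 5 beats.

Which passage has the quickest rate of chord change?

A: 4/4 = 1 chord/bar.
B: 4/2.5 = 1.6 chords/bar.
C: 2/3 = 2/3 chords/bar.
D: 2/5 = 0.4 chords/bar.
Fastest is B at 1.6 chords/bar.

Passage B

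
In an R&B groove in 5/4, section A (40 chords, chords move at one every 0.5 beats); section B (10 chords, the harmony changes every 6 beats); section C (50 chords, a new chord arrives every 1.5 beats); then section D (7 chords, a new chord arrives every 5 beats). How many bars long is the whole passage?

38 bars

A: 40 × 0.5 = 20 beats = 4 bars.
B: 10 × 6 = 60 beats = 12 bars.
C: 50 × 1.5 = 75 beats = 15 bars.
D: 7 × 5 = 35 beats = 7 bars.
Total: 4 + 12 + 15 + 7 = 38 bars.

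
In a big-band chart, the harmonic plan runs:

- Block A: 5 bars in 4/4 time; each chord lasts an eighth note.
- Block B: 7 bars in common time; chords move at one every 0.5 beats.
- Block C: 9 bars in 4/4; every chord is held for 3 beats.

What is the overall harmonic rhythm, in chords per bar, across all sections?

A: 5 × 4 = 20 beats ÷ 0.5 = 40 chords.
B: 7 × 4 = 28 beats ÷ 0.5 = 56 chords.
C: 9 × 4 = 36 beats ÷ 3 = 12 chords.
Overall: 108 chords over 21 bars → 108/21 = 36/7 chords per bar.

36/7 chords per bar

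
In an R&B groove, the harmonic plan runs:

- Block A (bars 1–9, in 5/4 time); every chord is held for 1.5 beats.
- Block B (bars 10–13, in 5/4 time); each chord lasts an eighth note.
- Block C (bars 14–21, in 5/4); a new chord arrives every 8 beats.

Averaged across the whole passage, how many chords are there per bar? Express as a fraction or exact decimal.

25/7 chords per bar

A: 9 × 5 = 45 beats ÷ 1.5 = 30 chords.
B: 4 × 5 = 20 beats ÷ 0.5 = 40 chords.
C: 8 × 5 = 40 beats ÷ 8 = 5 chords.
Overall: 75 chords over 21 bars → 75/21 = 25/7 chords per bar.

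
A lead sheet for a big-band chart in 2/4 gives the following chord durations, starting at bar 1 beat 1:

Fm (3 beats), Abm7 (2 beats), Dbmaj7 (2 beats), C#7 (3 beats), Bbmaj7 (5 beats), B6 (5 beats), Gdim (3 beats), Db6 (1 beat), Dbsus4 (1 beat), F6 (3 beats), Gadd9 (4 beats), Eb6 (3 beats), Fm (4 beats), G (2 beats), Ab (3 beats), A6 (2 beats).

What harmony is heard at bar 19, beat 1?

Beat 1 of bar 19 is beat (19−1)×2 + 1 = 37 overall.
Running totals: Fm ends at 3, Abm7 ends at 5, Dbmaj7 ends at 7, C#7 ends at 10, Bbmaj7 ends at 15, B6 ends at 20, Gdim ends at 23, Db6 ends at 24, Dbsus4 ends at 25, F6 ends at 28, Gadd9 ends at 32, Eb6 ends at 35, Fm ends at 39.
Beat 37 falls within Fm.

Fm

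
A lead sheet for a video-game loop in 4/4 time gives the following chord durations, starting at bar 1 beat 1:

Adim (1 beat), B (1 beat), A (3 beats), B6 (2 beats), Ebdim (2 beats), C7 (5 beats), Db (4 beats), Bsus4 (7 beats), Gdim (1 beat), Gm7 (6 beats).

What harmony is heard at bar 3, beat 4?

Beat 4 of bar 3 is beat (3−1)×4 + 4 = 12 overall.
Running totals: Adim ends at 1, B ends at 2, A ends at 5, B6 ends at 7, Ebdim ends at 9, C7 ends at 14.
Beat 12 falls within C7.

C7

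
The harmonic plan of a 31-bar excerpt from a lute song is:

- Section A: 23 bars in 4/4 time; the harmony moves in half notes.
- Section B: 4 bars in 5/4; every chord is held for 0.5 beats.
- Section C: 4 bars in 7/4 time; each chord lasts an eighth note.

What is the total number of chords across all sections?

A: 23 bars × 4 beats = 92 beats; 2 beats/chord → 46 chords.
B: 4 bars × 5 beats = 20 beats; 0.5 beats/chord → 40 chords.
C: 4 bars × 7 beats = 28 beats; 0.5 beats/chord → 56 chords.
Total: 46 + 40 + 56 = 142.

142 chords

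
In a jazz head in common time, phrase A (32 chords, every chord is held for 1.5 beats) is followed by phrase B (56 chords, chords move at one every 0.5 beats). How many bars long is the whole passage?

19 bars

A: 32 × 1.5 = 48 beats = 12 bars.
B: 56 × 0.5 = 28 beats = 7 bars.
Total: 12 + 7 = 19 bars.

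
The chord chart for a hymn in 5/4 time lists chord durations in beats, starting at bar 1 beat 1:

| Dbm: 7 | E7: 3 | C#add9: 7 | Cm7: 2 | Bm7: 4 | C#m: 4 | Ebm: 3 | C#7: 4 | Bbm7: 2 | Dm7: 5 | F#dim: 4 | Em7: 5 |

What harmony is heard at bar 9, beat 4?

Beat 4 of bar 9 is beat (9−1)×5 + 4 = 44 overall.
Running totals: Dbm ends at 7, E7 ends at 10, C#add9 ends at 17, Cm7 ends at 19, Bm7 ends at 23, C#m ends at 27, Ebm ends at 30, C#7 ends at 34, Bbm7 ends at 36, Dm7 ends at 41, F#dim ends at 45.
Beat 44 falls within F#dim.

F#dim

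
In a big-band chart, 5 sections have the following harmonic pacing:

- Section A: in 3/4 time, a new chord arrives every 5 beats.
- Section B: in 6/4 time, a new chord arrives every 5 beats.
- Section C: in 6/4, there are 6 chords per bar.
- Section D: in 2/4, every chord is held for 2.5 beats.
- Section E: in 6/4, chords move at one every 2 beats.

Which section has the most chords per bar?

A: 3/5 = 0.6 chords/bar.
B: 6/5 = 1.2 chords/bar.
C: 6/1 = 6 chords/bar.
D: 2/2.5 = 0.8 chords/bar.
E: 6/2 = 3 chords/bar.
Fastest is C at 6 chords/bar.

Section C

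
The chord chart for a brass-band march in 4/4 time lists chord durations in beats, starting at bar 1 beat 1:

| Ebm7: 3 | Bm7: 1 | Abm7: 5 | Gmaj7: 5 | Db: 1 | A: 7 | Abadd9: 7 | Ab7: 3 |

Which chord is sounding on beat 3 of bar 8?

Ab7

Beat 3 of bar 8 is beat (8−1)×4 + 3 = 31 overall.
Running totals: Ebm7 ends at 3, Bm7 ends at 4, Abm7 ends at 9, Gmaj7 ends at 14, Db ends at 15, A ends at 22, Abadd9 ends at 29, Ab7 ends at 32.
Beat 31 falls within Ab7.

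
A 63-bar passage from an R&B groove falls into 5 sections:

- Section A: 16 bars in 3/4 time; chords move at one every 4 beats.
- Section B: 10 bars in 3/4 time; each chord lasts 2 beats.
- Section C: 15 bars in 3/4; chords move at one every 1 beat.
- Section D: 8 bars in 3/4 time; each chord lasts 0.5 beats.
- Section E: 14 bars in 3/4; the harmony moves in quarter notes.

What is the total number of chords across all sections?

162 chords

A has 48 beats and chords last 4 each, so 12 chords.
B has 30 beats and chords last 2 each, so 15 chords.
C has 45 beats and chords last 1 each, so 45 chords.
D has 24 beats and chords last 0.5 each, so 48 chords.
E has 42 beats and chords last 1 each, so 42 chords.
Total: 12 + 15 + 45 + 48 + 42 = 162.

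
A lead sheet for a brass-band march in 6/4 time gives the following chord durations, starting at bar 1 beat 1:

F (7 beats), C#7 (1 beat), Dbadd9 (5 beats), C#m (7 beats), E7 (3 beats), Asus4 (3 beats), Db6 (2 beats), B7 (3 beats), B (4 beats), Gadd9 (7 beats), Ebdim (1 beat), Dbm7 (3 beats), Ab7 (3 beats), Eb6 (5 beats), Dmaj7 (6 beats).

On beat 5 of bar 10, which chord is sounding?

Beat 5 of bar 10 is beat (10−1)×6 + 5 = 59 overall.
Running totals: F ends at 7, C#7 ends at 8, Dbadd9 ends at 13, C#m ends at 20, E7 ends at 23, Asus4 ends at 26, Db6 ends at 28, B7 ends at 31, B ends at 35, Gadd9 ends at 42, Ebdim ends at 43, Dbm7 ends at 46, Ab7 ends at 49, Eb6 ends at 54, Dmaj7 ends at 60.
Beat 59 falls within Dmaj7.

Dmaj7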